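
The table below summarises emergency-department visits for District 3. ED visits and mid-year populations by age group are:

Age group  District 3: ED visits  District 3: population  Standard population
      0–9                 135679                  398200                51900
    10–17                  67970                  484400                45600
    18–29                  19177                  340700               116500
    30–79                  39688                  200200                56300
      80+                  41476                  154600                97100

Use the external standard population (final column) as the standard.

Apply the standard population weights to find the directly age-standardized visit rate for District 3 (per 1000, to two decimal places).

184.68

Age-specific rates per 1000 for District 3: 340.731, 140.318, 56.287, 198.242, 268.279.
Standard total = 367400; weights = 0.1413, 0.1241, 0.3171, 0.1532, 0.2643.
Standardized rate: 0.1413×340.731 + 0.1241×140.318 + 0.3171×56.287 + 0.1532×198.242 + 0.2643×268.279 = 184.6783 per 1000.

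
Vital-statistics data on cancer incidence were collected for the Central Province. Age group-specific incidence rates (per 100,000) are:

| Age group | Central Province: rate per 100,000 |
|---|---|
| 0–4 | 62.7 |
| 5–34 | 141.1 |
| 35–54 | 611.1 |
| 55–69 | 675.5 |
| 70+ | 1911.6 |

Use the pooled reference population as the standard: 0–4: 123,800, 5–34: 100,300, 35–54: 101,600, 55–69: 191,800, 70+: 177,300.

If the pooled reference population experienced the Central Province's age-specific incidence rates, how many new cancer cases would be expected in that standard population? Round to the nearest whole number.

Expected new cancer cases = Σ (standard pop × age-specific rate ÷ 100,000)
= 123,800×62.7/100,000 + 100,300×141.1/100,000 + 101,600×611.1/100,000 + 191,800×675.5/100,000 + 177,300×1911.6/100,000
= 77.62 + 141.52 + 620.88 + 1295.61 + 3389.27 = 5524.90.

5525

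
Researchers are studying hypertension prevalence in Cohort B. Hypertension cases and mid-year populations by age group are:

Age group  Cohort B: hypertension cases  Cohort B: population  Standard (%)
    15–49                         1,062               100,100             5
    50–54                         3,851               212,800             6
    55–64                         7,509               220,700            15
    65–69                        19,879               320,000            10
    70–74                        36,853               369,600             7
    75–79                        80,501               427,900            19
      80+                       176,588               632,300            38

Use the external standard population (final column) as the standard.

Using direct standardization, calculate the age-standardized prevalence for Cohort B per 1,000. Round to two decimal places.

161.78

Age-specific rates per 1,000 for Cohort B: 10.609, 18.097, 34.024, 62.122, 99.710, 188.130, 279.279.
Standard weights: 0.05, 0.06, 0.15, 0.10, 0.07, 0.19, 0.38.
Standardized rate: 0.0500×10.609 + 0.0600×18.097 + 0.1500×34.024 + 0.1000×62.122 + 0.0700×99.710 + 0.1900×188.130 + 0.3800×279.279 = 161.7825 per 1,000.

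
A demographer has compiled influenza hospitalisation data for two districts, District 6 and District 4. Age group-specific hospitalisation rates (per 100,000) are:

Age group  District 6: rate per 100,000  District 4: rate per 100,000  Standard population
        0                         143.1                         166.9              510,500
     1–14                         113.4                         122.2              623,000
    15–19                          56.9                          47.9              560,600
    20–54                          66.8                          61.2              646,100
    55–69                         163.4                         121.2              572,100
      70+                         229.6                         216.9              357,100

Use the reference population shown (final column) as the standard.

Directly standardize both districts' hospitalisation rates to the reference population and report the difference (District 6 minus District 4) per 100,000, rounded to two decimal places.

Standard total = 3,269,400; weights = 0.1561, 0.1906, 0.1715, 0.1976, 0.1750, 0.1092.
District 6: 0.1561×143.1 + 0.1906×113.4 + 0.1715×56.9 + 0.1976×66.8 + 0.1750×163.4 + 0.1092×229.6 = 120.5817 per 100,000.
District 4: 0.1561×166.9 + 0.1906×122.2 + 0.1715×47.9 + 0.1976×61.2 + 0.1750×121.2 + 0.1092×216.9 = 114.5533 per 100,000.
Difference = 120.5817 − 114.5533 = 6.0283.

6.03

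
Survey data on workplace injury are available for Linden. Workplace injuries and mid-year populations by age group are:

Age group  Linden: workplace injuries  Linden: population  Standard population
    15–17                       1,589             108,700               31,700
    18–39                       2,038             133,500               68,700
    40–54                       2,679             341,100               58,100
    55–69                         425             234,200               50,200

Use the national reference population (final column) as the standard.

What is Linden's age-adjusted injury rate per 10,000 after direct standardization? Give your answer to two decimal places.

Age-specific rates per 10,000 for Linden: 146.18, 152.66, 78.54, 18.15.
Standard total = 208,700; weights = 0.1519, 0.3292, 0.2784, 0.2405.
Standardized rate: 0.1519×146.18 + 0.3292×152.66 + 0.2784×78.54 + 0.2405×18.15 = 98.6862 per 10,000.

98.69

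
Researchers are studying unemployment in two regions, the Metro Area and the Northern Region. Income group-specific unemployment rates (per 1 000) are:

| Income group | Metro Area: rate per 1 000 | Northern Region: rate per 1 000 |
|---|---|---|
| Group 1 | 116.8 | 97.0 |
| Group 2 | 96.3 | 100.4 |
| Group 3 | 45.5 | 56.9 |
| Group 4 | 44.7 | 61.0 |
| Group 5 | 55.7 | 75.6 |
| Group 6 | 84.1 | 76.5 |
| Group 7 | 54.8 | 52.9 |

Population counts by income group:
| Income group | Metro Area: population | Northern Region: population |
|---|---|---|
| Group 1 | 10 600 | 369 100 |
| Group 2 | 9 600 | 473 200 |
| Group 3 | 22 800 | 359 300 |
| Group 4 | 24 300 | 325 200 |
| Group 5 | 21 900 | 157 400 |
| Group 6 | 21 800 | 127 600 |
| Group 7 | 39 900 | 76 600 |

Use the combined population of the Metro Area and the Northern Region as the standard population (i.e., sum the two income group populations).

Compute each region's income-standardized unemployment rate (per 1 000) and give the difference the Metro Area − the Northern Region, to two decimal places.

-3.30

Combined standard total = 2 039 300; weights = 0.1862, 0.2367, 0.1874, 0.1714, 0.0879, 0.0733, 0.0571.
The Metro Area: 0.1862×116.8 + 0.2367×96.3 + 0.1874×45.5 + 0.1714×44.7 + 0.0879×55.7 + 0.0733×84.1 + 0.0571×54.8 = 74.9211 per 1 000.
The Northern Region: 0.1862×97.0 + 0.2367×100.4 + 0.1874×56.9 + 0.1714×61.0 + 0.0879×75.6 + 0.0733×76.5 + 0.0571×52.9 = 78.2190 per 1 000.
Difference = 74.9211 − 78.2190 = -3.2979.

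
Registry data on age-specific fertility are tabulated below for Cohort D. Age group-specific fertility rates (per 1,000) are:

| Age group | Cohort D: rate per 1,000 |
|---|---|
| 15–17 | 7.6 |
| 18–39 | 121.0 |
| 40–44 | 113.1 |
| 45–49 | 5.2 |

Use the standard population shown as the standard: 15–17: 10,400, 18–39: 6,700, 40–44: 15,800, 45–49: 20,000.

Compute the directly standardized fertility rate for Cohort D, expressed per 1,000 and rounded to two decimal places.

Standard total = 52,900; weights = 0.1966, 0.1267, 0.2987, 0.3781.
Standardized rate: 0.1966×7.6 + 0.1267×121.0 + 0.2987×113.1 + 0.3781×5.2 = 52.5656 per 1,000.

52.57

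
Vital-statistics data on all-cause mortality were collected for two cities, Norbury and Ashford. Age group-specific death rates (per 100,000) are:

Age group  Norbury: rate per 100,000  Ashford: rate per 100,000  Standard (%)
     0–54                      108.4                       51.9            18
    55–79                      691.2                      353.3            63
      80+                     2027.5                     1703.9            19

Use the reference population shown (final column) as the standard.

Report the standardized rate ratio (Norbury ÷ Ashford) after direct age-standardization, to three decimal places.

Standard weights: 0.18, 0.63, 0.19.
Norbury: 0.1800×108.4 + 0.6300×691.2 + 0.1900×2027.5 = 840.1930 per 100,000.
Ashford: 0.1800×51.9 + 0.6300×353.3 + 0.1900×1703.9 = 555.6620 per 100,000.
Ratio = 840.1930 ÷ 555.6620 = 1.51206.

1.512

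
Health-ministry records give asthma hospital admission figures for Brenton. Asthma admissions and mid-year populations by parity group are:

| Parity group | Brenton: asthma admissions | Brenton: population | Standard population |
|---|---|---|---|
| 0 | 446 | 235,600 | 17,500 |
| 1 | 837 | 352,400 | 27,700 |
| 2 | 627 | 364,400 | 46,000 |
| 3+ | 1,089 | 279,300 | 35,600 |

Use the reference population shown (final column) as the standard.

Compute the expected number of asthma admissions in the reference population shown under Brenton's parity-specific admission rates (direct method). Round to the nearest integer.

317

Parity-specific rates per 10,000 for Brenton: 18.93, 23.75, 17.21, 38.99.
Expected asthma admissions = Σ (standard pop × parity-specific rate ÷ 10,000)
= 17,500×18.93/10,000 + 27,700×23.75/10,000 + 46,000×17.21/10,000 + 35,600×38.99/10,000
= 33.13 + 65.79 + 79.15 + 138.81 = 316.87.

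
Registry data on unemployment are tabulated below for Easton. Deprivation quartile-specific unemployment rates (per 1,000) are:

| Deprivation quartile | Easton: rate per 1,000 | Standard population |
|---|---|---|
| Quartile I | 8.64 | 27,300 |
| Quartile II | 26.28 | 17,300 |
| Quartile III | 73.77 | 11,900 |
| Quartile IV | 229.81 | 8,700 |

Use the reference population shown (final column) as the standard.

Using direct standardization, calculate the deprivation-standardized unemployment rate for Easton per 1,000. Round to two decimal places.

Standard total = 65,200; weights = 0.4187, 0.2653, 0.1825, 0.1334.
Standardized rate: 0.4187×8.64 + 0.2653×26.28 + 0.1825×73.77 + 0.1334×229.81 = 54.7197 per 1,000.

54.72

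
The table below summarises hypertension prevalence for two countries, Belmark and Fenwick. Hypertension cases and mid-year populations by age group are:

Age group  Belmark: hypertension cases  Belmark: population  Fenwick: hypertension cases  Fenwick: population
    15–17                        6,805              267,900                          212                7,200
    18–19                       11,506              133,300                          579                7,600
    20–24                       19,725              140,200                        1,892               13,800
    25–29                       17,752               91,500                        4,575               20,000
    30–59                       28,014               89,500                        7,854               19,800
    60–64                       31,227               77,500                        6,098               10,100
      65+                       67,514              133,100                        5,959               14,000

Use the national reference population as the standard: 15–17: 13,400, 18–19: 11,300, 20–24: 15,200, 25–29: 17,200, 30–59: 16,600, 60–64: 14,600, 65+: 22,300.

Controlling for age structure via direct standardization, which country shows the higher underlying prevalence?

Fenwick

Age-specific rates per 1,000 for Belmark: 25.401, 86.317, 140.692, 194.011, 313.006, 402.929, 507.243.
For Fenwick: 29.444, 76.184, 137.101, 228.750, 396.667, 603.762, 425.643.
Standard total = 110,600; weights = 0.1212, 0.1022, 0.1374, 0.1555, 0.1501, 0.1320, 0.2016.
Belmark: 0.1212×25.401 + 0.1022×86.317 + 0.1374×140.692 + 0.1555×194.011 + 0.1501×313.006 + 0.1320×402.929 + 0.2016×507.243 = 263.8465 per 1,000.
Fenwick: 0.1212×29.444 + 0.1022×76.184 + 0.1374×137.101 + 0.1555×228.750 + 0.1501×396.667 + 0.1320×603.762 + 0.2016×425.643 = 290.8256 per 1,000.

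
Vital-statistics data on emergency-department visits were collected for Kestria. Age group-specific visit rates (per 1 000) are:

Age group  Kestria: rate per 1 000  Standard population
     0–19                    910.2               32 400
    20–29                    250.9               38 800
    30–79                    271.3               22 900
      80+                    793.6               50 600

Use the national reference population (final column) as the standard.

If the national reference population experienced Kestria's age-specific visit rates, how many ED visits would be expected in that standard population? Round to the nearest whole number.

85594

Expected ED visits = Σ (standard pop × age-specific rate ÷ 1 000)
= 32 400×910.2/1 000 + 38 800×250.9/1 000 + 22 900×271.3/1 000 + 50 600×793.6/1 000
= 29490.48 + 9734.92 + 6212.77 + 40156.16 = 85594.33.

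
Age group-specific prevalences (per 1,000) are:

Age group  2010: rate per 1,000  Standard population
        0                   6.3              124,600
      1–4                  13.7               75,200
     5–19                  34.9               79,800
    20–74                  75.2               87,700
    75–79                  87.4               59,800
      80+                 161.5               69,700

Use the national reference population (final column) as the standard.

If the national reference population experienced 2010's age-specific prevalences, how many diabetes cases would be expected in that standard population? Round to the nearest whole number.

27678

Expected diabetes cases = Σ (standard pop × age-specific rate ÷ 1,000)
= 124,600×6.3/1,000 + 75,200×13.7/1,000 + 79,800×34.9/1,000 + 87,700×75.2/1,000 + 59,800×87.4/1,000 + 69,700×161.5/1,000
= 784.98 + 1030.24 + 2785.02 + 6595.04 + 5226.52 + 11256.55 = 27678.35.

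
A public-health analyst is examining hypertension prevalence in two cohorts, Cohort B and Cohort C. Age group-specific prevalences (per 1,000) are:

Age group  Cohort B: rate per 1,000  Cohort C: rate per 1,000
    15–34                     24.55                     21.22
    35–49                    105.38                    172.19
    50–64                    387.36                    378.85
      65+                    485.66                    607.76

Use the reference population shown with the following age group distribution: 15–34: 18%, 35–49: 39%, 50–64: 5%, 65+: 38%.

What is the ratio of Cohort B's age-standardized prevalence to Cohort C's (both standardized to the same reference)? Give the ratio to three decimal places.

Standard weights: 0.18, 0.39, 0.05, 0.38.
Cohort B: 0.1800×24.55 + 0.3900×105.38 + 0.0500×387.36 + 0.3800×485.66 = 249.4360 per 1,000.
Cohort C: 0.1800×21.22 + 0.3900×172.19 + 0.0500×378.85 + 0.3800×607.76 = 320.8650 per 1,000.
Ratio = 249.4360 ÷ 320.8650 = 0.77739.

0.777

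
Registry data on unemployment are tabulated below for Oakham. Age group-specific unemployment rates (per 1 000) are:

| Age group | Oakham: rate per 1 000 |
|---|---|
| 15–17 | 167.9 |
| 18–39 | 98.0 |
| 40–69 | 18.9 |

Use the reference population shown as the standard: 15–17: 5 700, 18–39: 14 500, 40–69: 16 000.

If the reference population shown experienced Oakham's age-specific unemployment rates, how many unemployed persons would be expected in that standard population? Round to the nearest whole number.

2680

Expected unemployed persons = Σ (standard pop × age-specific rate ÷ 1 000)
= 5 700×167.9/1 000 + 14 500×98.0/1 000 + 16 000×18.9/1 000
= 957.03 + 1421.00 + 302.40 = 2680.43.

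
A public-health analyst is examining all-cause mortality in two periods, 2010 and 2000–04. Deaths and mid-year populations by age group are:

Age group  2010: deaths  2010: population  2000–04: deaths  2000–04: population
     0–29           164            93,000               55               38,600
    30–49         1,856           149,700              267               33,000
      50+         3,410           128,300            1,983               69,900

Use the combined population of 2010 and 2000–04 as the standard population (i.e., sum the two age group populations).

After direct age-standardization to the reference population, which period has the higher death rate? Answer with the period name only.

2010

Age-specific rates per 1,000 for 2010: 1.763, 12.398, 26.578.
For 2000–04: 1.425, 8.091, 28.369.
Combined standard total = 512,500; weights = 0.2568, 0.3565, 0.3867.
2010: 0.2568×1.763 + 0.3565×12.398 + 0.3867×26.578 = 15.1513 per 1,000.
2000–04: 0.2568×1.425 + 0.3565×8.091 + 0.3867×28.369 = 14.2214 per 1,000.
The crude rates (14.64 vs 16.29) would put 2000–04 higher, but that reflects its age composition; once standardized to a common age structure, 2010 has the higher underlying rate.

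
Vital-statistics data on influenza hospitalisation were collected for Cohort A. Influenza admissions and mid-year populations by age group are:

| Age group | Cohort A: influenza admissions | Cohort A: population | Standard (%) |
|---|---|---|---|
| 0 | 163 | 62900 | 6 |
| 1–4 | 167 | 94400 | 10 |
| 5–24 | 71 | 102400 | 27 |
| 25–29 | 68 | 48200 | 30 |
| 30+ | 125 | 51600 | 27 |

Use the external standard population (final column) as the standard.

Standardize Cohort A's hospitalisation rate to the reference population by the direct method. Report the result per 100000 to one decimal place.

159.7

Age-specific rates per 100000 for Cohort A: 259.14, 176.91, 69.34, 141.08, 242.25.
Standard weights: 0.06, 0.10, 0.27, 0.30, 0.27.
Standardized rate: 0.0600×259.14 + 0.1000×176.91 + 0.2700×69.34 + 0.3000×141.08 + 0.2700×242.25 = 159.6905 per 100000.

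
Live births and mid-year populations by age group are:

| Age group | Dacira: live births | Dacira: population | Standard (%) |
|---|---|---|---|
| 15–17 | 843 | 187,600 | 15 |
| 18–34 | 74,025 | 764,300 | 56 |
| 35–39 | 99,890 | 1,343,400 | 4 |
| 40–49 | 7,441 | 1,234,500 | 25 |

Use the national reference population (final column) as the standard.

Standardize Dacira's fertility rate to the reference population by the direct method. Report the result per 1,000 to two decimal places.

59.39

Age-specific rates per 1,000 for Dacira: 4.494, 96.853, 74.356, 6.028.
Standard weights: 0.15, 0.56, 0.04, 0.25.
Standardized rate: 0.1500×4.494 + 0.5600×96.853 + 0.0400×74.356 + 0.2500×6.028 = 59.3930 per 1,000.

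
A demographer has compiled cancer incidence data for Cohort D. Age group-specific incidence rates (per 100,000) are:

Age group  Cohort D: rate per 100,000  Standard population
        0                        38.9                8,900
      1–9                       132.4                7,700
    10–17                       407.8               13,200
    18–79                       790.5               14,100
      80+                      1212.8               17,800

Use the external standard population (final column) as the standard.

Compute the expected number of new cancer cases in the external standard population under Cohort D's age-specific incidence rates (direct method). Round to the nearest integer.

Expected new cancer cases = Σ (standard pop × age-specific rate ÷ 100,000)
= 8,900×38.9/100,000 + 7,700×132.4/100,000 + 13,200×407.8/100,000 + 14,100×790.5/100,000 + 17,800×1212.8/100,000
= 3.46 + 10.19 + 53.83 + 111.46 + 215.88 = 394.83.

395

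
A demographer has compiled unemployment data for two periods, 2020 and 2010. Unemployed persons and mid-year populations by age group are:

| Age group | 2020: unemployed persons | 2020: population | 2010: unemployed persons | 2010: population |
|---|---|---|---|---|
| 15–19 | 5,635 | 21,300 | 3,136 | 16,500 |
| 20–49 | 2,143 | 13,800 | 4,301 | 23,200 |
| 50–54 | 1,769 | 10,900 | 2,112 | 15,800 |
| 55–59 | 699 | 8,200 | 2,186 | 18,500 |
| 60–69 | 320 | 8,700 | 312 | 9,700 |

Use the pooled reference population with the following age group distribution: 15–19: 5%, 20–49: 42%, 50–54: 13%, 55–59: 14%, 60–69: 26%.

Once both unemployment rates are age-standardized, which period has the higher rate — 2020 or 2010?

Age-specific rates per 1,000 for 2020: 264.554, 155.290, 162.294, 85.244, 36.782.
For 2010: 190.061, 185.388, 133.671, 118.162, 32.165.
Standard weights: 0.05, 0.42, 0.13, 0.14, 0.26.
2020: 0.0500×264.554 + 0.4200×155.290 + 0.1300×162.294 + 0.1400×85.244 + 0.2600×36.782 = 121.0450 per 1,000.
2010: 0.0500×190.061 + 0.4200×185.388 + 0.1300×133.671 + 0.1400×118.162 + 0.2600×32.165 = 129.6488 per 1,000.
The crude rates (167.98 vs 143.93) would put 2020 higher, but that reflects its age composition; once standardized to a common age structure, 2010 has the higher underlying rate.

2010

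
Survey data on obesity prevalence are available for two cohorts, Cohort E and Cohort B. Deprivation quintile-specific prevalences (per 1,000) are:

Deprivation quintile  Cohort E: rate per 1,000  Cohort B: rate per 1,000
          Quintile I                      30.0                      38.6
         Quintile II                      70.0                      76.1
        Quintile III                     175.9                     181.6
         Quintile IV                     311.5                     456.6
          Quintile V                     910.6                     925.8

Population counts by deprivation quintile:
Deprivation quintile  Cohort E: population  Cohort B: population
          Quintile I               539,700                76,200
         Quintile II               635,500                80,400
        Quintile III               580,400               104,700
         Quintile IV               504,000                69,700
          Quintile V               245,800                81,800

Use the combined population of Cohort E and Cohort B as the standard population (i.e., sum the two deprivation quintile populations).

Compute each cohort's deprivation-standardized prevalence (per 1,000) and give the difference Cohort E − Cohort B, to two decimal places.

-34.88

Combined standard total = 2,918,200; weights = 0.2111, 0.2453, 0.2348, 0.1966, 0.1123.
Cohort E: 0.2111×30.0 + 0.2453×70.0 + 0.2348×175.9 + 0.1966×311.5 + 0.1123×910.6 = 228.2637 per 1,000.
Cohort B: 0.2111×38.6 + 0.2453×76.1 + 0.2348×181.6 + 0.1966×456.6 + 0.1123×925.8 = 263.1456 per 1,000.
Difference = 228.2637 − 263.1456 = -34.8818.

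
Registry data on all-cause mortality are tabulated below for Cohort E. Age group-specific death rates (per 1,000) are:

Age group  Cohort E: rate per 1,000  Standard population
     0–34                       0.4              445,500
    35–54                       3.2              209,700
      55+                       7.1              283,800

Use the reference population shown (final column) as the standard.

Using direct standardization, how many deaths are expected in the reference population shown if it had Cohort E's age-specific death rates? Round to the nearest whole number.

2864

Expected deaths = Σ (standard pop × age-specific rate ÷ 1,000)
= 445,500×0.4/1,000 + 209,700×3.2/1,000 + 283,800×7.1/1,000
= 178.20 + 671.04 + 2014.98 = 2864.22.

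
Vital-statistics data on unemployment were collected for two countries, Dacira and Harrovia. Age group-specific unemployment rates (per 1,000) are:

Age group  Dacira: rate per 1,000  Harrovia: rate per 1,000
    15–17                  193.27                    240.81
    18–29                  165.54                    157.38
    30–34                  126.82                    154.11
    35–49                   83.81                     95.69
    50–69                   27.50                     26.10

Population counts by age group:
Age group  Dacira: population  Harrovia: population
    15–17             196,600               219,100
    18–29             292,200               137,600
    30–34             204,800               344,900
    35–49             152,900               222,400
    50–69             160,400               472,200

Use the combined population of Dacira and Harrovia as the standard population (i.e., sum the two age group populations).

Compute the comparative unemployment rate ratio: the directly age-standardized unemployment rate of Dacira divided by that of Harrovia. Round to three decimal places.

Combined standard total = 2,403,100; weights = 0.1730, 0.1789, 0.2287, 0.1562, 0.2632.
Dacira: 0.1730×193.27 + 0.1789×165.54 + 0.2287×126.82 + 0.1562×83.81 + 0.2632×27.50 = 112.3777 per 1,000.
Harrovia: 0.1730×240.81 + 0.1789×157.38 + 0.2287×154.11 + 0.1562×95.69 + 0.2632×26.10 = 126.8712 per 1,000.
Ratio = 112.3777 ÷ 126.8712 = 0.88576.

0.886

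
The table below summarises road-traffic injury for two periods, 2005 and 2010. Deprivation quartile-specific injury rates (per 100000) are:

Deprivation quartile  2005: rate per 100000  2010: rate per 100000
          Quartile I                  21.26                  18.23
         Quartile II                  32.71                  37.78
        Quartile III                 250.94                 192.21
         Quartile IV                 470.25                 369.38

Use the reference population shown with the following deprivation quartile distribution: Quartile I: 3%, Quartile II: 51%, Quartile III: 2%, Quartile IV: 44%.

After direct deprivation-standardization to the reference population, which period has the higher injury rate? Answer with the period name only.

Standard weights: 0.03, 0.51, 0.02, 0.44.
2005: 0.0300×21.26 + 0.5100×32.71 + 0.0200×250.94 + 0.4400×470.25 = 229.2487 per 100000.
2010: 0.0300×18.23 + 0.5100×37.78 + 0.0200×192.21 + 0.4400×369.38 = 186.1861 per 100000.

2005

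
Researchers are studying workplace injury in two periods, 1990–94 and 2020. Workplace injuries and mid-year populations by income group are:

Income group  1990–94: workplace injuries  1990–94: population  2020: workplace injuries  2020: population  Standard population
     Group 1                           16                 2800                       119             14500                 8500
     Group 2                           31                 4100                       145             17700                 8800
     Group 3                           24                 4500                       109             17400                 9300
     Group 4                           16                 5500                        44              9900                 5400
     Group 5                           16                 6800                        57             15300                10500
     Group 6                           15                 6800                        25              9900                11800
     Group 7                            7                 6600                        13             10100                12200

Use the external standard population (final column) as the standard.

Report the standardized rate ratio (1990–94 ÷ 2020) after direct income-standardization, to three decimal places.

0.791

Income-specific rates per 10000 for 1990–94: 57.14, 75.61, 53.33, 29.09, 23.53, 22.06, 10.61.
For 2020: 82.07, 81.92, 62.64, 44.44, 37.25, 25.25, 12.87.
Standard total = 66500; weights = 0.1278, 0.1323, 0.1398, 0.0812, 0.1579, 0.1774, 0.1835.
1990–94: 0.1278×57.14 + 0.1323×75.61 + 0.1398×53.33 + 0.0812×29.09 + 0.1579×23.53 + 0.1774×22.06 + 0.1835×10.61 = 36.7055 per 10000.
2020: 0.1278×82.07 + 0.1323×81.92 + 0.1398×62.64 + 0.0812×44.44 + 0.1579×37.25 + 0.1774×25.25 + 0.1835×12.87 = 46.4250 per 10000.
Ratio = 36.7055 ÷ 46.4250 = 0.79064.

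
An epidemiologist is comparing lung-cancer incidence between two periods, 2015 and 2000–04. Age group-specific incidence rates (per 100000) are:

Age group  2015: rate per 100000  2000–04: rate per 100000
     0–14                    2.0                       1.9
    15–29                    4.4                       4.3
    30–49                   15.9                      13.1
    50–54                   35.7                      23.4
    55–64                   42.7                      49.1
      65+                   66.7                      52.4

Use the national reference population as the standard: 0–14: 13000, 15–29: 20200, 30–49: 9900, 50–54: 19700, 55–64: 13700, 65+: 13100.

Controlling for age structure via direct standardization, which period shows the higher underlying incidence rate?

2015

Standard total = 89600; weights = 0.1451, 0.2254, 0.1105, 0.2199, 0.1529, 0.1462.
2015: 0.1451×2.0 + 0.2254×4.4 + 0.1105×15.9 + 0.2199×35.7 + 0.1529×42.7 + 0.1462×66.7 = 27.1690 per 100000.
2000–04: 0.1451×1.9 + 0.2254×4.3 + 0.1105×13.1 + 0.2199×23.4 + 0.1529×49.1 + 0.1462×52.4 = 23.0060 per 100000.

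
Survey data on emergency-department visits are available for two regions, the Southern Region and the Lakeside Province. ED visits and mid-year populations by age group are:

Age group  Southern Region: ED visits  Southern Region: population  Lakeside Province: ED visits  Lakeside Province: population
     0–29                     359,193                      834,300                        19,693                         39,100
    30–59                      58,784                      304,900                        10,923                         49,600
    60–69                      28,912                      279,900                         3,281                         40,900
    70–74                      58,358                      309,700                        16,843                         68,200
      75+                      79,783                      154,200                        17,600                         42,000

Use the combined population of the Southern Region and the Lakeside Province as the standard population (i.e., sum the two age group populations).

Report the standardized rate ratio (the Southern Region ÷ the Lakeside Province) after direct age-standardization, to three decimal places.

Age-specific rates per 1,000 for the Southern Region: 430.532, 192.798, 103.294, 188.434, 517.399.
For the Lakeside Province: 503.657, 220.222, 80.220, 246.965, 419.048.
Combined standard total = 2,122,800; weights = 0.4114, 0.1670, 0.1511, 0.1780, 0.0924.
The Southern Region: 0.4114×430.532 + 0.1670×192.798 + 0.1511×103.294 + 0.1780×188.434 + 0.0924×517.399 = 306.3092 per 1,000.
The Lakeside Province: 0.4114×503.657 + 0.1670×220.222 + 0.1511×80.220 + 0.1780×246.965 + 0.0924×419.048 = 338.8179 per 1,000.
Ratio = 306.3092 ÷ 338.8179 = 0.90405.

0.904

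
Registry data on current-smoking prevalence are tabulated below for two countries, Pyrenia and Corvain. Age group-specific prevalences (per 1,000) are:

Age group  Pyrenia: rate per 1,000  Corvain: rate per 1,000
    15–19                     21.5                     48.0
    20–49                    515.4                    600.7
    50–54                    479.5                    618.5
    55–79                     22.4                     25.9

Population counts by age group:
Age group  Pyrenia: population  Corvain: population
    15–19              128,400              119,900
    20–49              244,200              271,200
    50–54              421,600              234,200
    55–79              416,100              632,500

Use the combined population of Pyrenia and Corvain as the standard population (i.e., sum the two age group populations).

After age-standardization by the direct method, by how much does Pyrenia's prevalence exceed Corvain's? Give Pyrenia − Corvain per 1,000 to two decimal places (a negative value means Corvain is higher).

-58.90

Combined standard total = 2,468,100; weights = 0.1006, 0.2088, 0.2657, 0.4249.
Pyrenia: 0.1006×21.5 + 0.2088×515.4 + 0.2657×479.5 + 0.4249×22.4 = 246.7162 per 1,000.
Corvain: 0.1006×48.0 + 0.2088×600.7 + 0.2657×618.5 + 0.4249×25.9 = 305.6157 per 1,000.
Difference = 246.7162 − 305.6157 = -58.8995.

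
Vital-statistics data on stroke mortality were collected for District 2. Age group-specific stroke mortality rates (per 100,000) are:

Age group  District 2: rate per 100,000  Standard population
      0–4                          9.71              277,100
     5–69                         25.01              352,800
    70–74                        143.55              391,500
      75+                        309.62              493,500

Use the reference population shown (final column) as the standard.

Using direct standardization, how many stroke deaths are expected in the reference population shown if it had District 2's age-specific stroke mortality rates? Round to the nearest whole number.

Expected stroke deaths = Σ (standard pop × age-specific rate ÷ 100,000)
= 277,100×9.71/100,000 + 352,800×25.01/100,000 + 391,500×143.55/100,000 + 493,500×309.62/100,000
= 26.91 + 88.24 + 562.00 + 1527.97 = 2205.11.

2205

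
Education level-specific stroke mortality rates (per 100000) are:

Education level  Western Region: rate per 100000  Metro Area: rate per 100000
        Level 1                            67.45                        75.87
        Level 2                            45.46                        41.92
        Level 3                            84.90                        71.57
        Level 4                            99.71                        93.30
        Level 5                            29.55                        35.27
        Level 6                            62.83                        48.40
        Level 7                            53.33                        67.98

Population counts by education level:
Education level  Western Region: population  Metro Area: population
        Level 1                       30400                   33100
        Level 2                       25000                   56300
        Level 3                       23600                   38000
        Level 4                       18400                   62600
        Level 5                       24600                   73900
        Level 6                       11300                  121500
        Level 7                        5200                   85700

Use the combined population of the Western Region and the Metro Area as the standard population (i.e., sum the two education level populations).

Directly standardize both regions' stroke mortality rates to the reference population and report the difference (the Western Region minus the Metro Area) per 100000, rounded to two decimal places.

Combined standard total = 609600; weights = 0.1042, 0.1334, 0.1010, 0.1329, 0.1616, 0.2178, 0.1491.
The Western Region: 0.1042×67.45 + 0.1334×45.46 + 0.1010×84.90 + 0.1329×99.71 + 0.1616×29.55 + 0.2178×62.83 + 0.1491×53.33 = 61.3312 per 100000.
The Metro Area: 0.1042×75.87 + 0.1334×41.92 + 0.1010×71.57 + 0.1329×93.30 + 0.1616×35.27 + 0.2178×48.40 + 0.1491×67.98 = 59.5027 per 100000.
Difference = 61.3312 − 59.5027 = 1.8285.

1.83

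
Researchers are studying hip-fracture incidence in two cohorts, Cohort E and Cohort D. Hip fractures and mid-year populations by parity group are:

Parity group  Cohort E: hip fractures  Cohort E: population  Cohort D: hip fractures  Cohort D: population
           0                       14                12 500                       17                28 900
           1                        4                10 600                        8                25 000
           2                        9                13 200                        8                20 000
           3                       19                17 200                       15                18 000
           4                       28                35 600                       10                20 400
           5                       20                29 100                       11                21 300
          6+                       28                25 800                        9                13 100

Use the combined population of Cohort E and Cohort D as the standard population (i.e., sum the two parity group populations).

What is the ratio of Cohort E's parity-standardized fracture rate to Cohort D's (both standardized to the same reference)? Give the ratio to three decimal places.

Parity-specific rates per 100 000 for Cohort E: 112.00, 37.74, 68.18, 110.47, 78.65, 68.73, 108.53.
For Cohort D: 58.82, 32.00, 40.00, 83.33, 49.02, 51.64, 68.70.
Combined standard total = 290 700; weights = 0.1424, 0.1225, 0.1142, 0.1211, 0.1926, 0.1734, 0.1338.
Cohort E: 0.1424×112.00 + 0.1225×37.74 + 0.1142×68.18 + 0.1211×110.47 + 0.1926×78.65 + 0.1734×68.73 + 0.1338×108.53 = 83.3241 per 100 000.
Cohort D: 0.1424×58.82 + 0.1225×32.00 + 0.1142×40.00 + 0.1211×83.33 + 0.1926×49.02 + 0.1734×51.64 + 0.1338×68.70 = 54.5451 per 100 000.
Ratio = 83.3241 ÷ 54.5451 = 1.52762.

1.528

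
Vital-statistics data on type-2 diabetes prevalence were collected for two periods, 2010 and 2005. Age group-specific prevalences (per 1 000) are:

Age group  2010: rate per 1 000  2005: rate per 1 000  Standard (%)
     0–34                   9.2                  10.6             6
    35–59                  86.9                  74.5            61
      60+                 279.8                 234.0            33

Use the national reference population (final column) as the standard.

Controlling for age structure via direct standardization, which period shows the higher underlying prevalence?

Standard weights: 0.06, 0.61, 0.33.
2010: 0.0600×9.2 + 0.6100×86.9 + 0.3300×279.8 = 145.8950 per 1 000.
2005: 0.0600×10.6 + 0.6100×74.5 + 0.3300×234.0 = 123.3010 per 1 000.

2010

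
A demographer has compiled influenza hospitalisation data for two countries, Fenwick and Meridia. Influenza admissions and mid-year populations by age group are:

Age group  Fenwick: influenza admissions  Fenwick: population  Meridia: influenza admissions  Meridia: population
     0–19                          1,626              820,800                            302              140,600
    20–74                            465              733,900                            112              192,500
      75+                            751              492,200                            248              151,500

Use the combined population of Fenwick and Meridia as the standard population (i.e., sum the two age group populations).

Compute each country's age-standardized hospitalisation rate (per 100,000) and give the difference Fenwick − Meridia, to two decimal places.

-7.27

Age-specific rates per 100,000 for Fenwick: 198.10, 63.36, 152.58.
For Meridia: 214.79, 58.18, 163.70.
Combined standard total = 2,531,500; weights = 0.3798, 0.3659, 0.2543.
Fenwick: 0.3798×198.10 + 0.3659×63.36 + 0.2543×152.58 = 137.2173 per 100,000.
Meridia: 0.3798×214.79 + 0.3659×58.18 + 0.2543×163.70 = 144.4889 per 100,000.
Difference = 137.2173 − 144.4889 = -7.2716.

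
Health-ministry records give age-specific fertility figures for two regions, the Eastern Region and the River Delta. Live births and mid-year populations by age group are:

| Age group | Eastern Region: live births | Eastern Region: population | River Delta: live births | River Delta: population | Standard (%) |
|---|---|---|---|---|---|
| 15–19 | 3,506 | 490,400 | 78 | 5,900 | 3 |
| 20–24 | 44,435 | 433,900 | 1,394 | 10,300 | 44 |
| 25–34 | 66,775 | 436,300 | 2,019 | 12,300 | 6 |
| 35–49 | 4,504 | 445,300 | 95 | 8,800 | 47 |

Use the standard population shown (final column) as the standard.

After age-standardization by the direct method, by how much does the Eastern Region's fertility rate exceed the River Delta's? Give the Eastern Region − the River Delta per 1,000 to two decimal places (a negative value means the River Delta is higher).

-15.66

Age-specific rates per 1,000 for the Eastern Region: 7.149, 102.408, 153.048, 10.115.
For the River Delta: 13.220, 135.340, 164.146, 10.795.
Standard weights: 0.03, 0.44, 0.06, 0.47.
The Eastern Region: 0.0300×7.149 + 0.4400×102.408 + 0.0600×153.048 + 0.4700×10.115 = 59.2109 per 1,000.
The River Delta: 0.0300×13.220 + 0.4400×135.340 + 0.0600×164.146 + 0.4700×10.795 = 74.8688 per 1,000.
Difference = 59.2109 − 74.8688 = -15.6579.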